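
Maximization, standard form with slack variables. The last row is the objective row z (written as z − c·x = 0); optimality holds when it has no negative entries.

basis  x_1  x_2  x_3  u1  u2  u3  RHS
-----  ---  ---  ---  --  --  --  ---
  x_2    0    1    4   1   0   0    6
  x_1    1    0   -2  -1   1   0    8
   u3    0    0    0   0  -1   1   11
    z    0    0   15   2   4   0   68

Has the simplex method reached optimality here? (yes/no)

yes

Every z-row coefficient is ≥ 0, so the tableau is optimal.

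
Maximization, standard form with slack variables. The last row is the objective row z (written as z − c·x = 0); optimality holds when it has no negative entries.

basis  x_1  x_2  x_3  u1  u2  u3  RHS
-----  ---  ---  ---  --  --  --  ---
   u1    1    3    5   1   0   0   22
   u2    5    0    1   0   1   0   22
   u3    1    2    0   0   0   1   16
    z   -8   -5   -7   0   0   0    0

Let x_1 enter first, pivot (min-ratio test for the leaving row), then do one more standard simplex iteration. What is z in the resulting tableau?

55

Ratio test on column x_1 — row 1: 22/1 = 22; row 2: 22/5 = 22/5; row 3: 16/1 = 16. Minimum is 22/5 at row 2 (u2 leaves); pivot element 5.
Pivot on row 2; the z-row RHS becomes 0 − (-8)·(22/5) = 176/5.
Next entering variable (most negative z-row entry -27/5): x_3.
Ratio test on column x_3 — row 1: (88/5)/(24/5) = 11/3; row 2: (22/5)/(1/5) = 22; row 3: entry -1/5 ≤ 0. Minimum is 11/3 at row 1 (u1 leaves); pivot element 24/5.
After the second pivot the z-row RHS is 176/5 − (-27/5)·(11/3) = 55.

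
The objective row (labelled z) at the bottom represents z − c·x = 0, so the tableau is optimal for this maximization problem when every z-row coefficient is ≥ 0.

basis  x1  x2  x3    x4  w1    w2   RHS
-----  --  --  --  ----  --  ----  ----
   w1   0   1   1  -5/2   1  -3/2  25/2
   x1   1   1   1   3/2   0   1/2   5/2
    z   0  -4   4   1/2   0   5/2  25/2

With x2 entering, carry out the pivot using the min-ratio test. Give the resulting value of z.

45/2

Ratio test on column x2 — row 1: (25/2)/1 = 25/2; row 2: (5/2)/1 = 5/2. Minimum is 5/2 at row 2 (x1 leaves); pivot element 1.
Pivot on row 2; the z-row RHS becomes 25/2 − (-4)·(5/2) = 45/2.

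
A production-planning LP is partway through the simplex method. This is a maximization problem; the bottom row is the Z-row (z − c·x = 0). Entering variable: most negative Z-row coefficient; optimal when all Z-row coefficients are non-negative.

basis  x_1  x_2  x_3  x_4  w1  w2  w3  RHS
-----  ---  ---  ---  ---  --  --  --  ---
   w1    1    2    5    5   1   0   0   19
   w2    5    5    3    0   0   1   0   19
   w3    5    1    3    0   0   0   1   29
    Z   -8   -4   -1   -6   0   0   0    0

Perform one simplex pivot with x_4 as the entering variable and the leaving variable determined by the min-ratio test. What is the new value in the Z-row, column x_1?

-34/5

Ratio test on column x_4 — row 1: 19/5 = 19/5; row 2: entry 0 ≤ 0; row 3: entry 0 ≤ 0. Minimum is 19/5 at row 1 (w1 leaves); pivot element 5.
Divide row 1 by 5; eliminate column x_4 from the other rows.
Z-row update in column x_1: -8 − (-6)·(1/5) = -34/5.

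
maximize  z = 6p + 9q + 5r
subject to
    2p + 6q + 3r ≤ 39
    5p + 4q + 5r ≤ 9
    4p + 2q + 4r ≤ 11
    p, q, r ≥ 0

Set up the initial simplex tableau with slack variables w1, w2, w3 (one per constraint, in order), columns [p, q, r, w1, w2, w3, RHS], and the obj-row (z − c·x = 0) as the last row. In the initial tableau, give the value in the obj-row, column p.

-6

The obj-row carries the negated objective coefficients: the p entry is -6.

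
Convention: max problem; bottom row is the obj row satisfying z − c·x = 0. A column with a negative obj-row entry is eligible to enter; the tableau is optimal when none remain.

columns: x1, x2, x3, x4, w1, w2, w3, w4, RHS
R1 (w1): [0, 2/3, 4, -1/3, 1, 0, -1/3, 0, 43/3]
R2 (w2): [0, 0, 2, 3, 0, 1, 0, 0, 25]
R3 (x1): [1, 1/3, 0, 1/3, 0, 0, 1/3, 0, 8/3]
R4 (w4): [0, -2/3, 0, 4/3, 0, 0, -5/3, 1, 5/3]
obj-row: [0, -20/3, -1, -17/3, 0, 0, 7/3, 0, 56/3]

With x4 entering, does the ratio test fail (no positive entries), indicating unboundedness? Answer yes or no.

Column x4 has positive entries in row(s) 2, 3, 4, so the ratio test bounds it — not unbounded.

no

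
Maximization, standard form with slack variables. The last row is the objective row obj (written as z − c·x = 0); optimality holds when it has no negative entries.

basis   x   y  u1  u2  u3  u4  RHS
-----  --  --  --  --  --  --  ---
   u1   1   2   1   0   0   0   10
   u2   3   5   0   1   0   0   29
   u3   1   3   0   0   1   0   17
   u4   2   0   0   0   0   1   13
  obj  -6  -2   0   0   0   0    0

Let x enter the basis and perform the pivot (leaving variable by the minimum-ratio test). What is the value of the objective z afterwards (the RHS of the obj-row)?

Ratio test on column x — row 1: 10/1 = 10; row 2: 29/3 = 29/3; row 3: 17/1 = 17; row 4: 13/2 = 13/2. Minimum is 13/2 at row 4 (u4 leaves); pivot element 2.
Pivot on row 4; the obj-row RHS becomes 0 − (-6)·(13/2) = 39.

39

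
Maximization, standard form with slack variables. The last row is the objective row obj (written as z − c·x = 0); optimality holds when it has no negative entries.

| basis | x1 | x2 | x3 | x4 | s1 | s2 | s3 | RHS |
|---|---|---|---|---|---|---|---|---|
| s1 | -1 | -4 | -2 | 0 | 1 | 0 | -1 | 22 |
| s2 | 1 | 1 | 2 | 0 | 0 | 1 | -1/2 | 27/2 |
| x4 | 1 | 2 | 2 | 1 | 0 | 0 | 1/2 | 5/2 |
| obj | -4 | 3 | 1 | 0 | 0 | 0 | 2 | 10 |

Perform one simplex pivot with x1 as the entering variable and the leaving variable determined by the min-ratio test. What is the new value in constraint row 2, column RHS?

Ratio test on column x1 — row 1: entry -1 ≤ 0; row 2: (27/2)/1 = 27/2; row 3: (5/2)/1 = 5/2. Minimum is 5/2 at row 3 (x4 leaves); pivot element 1.
Divide row 3 by 1; eliminate column x1 from the other rows.
Row 2 update in column RHS: 27/2 − 1·(5/2) = 11.

11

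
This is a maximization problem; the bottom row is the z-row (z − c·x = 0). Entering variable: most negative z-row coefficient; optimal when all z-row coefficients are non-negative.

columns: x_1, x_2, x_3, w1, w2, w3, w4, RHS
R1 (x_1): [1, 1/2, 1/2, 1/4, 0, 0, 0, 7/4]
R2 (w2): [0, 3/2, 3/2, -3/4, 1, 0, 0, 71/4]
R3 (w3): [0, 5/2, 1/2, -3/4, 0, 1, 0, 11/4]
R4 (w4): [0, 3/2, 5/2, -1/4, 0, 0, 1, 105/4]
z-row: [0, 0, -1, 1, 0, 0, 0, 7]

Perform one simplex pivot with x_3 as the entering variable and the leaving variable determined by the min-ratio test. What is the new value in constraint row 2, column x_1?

-3

Ratio test on column x_3 — row 1: (7/4)/(1/2) = 7/2; row 2: (71/4)/(3/2) = 71/6; row 3: (11/4)/(1/2) = 11/2; row 4: (105/4)/(5/2) = 21/2. Minimum is 7/2 at row 1 (x_1 leaves); pivot element 1/2.
Divide row 1 by 1/2; eliminate column x_3 from the other rows.
Row 2 update in column x_1: 0 − (3/2)·2 = -3.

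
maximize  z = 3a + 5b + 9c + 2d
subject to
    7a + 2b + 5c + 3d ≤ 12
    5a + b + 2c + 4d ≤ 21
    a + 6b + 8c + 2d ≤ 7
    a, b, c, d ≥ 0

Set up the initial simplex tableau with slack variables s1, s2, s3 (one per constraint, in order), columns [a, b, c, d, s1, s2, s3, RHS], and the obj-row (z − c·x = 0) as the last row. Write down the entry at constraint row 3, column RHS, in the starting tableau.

The RHS of constraint 3 is b_3 = 7.

7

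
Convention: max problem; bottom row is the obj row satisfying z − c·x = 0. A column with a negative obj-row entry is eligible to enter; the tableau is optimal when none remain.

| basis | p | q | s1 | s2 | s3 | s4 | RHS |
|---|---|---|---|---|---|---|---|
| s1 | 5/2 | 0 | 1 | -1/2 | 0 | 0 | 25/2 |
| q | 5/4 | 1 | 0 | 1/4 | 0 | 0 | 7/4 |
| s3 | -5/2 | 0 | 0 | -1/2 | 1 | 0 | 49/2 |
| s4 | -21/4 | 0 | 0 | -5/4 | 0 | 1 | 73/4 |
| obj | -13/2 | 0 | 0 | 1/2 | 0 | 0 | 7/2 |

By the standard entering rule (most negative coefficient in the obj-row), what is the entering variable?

p

Negative obj-row entries: p: -13/2.
The most negative is -13/2 in column p, so p enters.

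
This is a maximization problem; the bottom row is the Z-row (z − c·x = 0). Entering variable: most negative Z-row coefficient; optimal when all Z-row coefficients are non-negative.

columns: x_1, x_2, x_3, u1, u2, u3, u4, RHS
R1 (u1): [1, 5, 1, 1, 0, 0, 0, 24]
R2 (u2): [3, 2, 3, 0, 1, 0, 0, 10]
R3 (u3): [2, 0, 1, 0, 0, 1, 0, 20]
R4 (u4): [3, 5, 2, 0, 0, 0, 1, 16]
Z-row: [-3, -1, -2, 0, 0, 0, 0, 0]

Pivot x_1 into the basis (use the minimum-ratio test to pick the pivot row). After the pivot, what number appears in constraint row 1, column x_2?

Ratio test on column x_1 — row 1: 24/1 = 24; row 2: 10/3 = 10/3; row 3: 20/2 = 10; row 4: 16/3 = 16/3. Minimum is 10/3 at row 2 (u2 leaves); pivot element 3.
Divide row 2 by 3; eliminate column x_1 from the other rows.
Row 1 update in column x_2: 5 − 1·(2/3) = 13/3.

13/3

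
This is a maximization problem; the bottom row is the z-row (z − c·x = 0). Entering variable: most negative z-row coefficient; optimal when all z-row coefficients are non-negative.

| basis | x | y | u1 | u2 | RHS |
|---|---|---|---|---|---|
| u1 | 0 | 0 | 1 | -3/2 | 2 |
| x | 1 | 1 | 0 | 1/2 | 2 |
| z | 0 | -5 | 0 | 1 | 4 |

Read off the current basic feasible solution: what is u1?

u1 is basic (row 1); its value is the RHS of that row, 2.

2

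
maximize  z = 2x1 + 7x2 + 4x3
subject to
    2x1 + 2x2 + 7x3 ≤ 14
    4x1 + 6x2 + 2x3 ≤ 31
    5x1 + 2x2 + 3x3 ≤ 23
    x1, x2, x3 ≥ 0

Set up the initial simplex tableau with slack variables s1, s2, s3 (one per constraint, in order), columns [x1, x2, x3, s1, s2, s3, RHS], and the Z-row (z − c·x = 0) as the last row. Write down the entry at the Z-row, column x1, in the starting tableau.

The Z-row carries the negated objective coefficients: the x1 entry is -2.

-2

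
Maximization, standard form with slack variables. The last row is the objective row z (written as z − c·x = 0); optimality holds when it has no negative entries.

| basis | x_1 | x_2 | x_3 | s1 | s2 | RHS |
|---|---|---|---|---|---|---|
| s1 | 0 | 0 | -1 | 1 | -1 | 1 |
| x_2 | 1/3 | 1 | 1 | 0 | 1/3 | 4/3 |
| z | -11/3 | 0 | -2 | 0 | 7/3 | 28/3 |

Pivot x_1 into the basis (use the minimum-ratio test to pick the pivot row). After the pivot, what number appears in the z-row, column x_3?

9

Ratio test on column x_1 — row 1: entry 0 ≤ 0; row 2: (4/3)/(1/3) = 4. Minimum is 4 at row 2 (x_2 leaves); pivot element 1/3.
Divide row 2 by 1/3; eliminate column x_1 from the other rows.
z-row update in column x_3: -2 − (-11/3)·3 = 9.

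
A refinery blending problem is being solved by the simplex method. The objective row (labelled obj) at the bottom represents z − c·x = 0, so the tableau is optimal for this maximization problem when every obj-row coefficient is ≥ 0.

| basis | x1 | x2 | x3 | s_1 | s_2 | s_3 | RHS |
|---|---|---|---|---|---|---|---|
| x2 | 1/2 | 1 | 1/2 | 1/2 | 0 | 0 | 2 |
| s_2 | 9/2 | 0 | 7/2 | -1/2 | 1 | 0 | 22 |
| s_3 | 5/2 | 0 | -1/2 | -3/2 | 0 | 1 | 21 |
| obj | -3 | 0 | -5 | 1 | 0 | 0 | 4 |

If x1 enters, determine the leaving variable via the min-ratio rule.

Column x1 entries and ratios — x2: 2/(1/2) = 4; s_2: 22/(9/2) = 44/9; s_3: 21/(5/2) = 42/5.
Smallest ratio is 4 in the row of x2, so x2 leaves.

x2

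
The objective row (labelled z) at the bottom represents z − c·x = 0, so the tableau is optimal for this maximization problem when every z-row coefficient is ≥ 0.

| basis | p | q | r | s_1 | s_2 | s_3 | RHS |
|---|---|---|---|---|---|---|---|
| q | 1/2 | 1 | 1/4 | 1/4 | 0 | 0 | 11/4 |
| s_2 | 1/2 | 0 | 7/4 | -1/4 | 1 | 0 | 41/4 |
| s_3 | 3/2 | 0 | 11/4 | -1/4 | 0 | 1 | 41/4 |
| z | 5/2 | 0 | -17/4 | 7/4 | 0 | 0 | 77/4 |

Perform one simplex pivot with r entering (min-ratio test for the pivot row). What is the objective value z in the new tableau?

386/11

Ratio test on column r — row 1: (11/4)/(1/4) = 11; row 2: (41/4)/(7/4) = 41/7; row 3: (41/4)/(11/4) = 41/11. Minimum is 41/11 at row 3 (s_3 leaves); pivot element 11/4.
Pivot on row 3; the z-row RHS becomes 77/4 − (-17/4)·(41/11) = 386/11.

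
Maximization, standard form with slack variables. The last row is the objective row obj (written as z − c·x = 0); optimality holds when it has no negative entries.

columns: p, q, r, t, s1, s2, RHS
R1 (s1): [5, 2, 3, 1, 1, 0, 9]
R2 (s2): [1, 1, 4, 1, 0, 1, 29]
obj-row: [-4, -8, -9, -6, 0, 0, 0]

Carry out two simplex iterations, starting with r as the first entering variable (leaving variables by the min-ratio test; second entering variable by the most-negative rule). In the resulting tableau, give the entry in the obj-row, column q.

4

Ratio test on column r — row 1: 9/3 = 3; row 2: 29/4 = 29/4. Minimum is 3 at row 1 (s1 leaves); pivot element 3.
Divide row 1 by 3; eliminate column r from the other rows.
Second iteration: most negative obj-row entry is -3 in column t, so t enters.
Ratio test on column t — row 1: 3/(1/3) = 9; row 2: entry -1/3 ≤ 0. Minimum is 9 at row 1 (r leaves); pivot element 1/3.
Divide row 1 by 1/3; eliminate column t from the other rows.
After both pivots, the entry at the obj-row, column q is 4.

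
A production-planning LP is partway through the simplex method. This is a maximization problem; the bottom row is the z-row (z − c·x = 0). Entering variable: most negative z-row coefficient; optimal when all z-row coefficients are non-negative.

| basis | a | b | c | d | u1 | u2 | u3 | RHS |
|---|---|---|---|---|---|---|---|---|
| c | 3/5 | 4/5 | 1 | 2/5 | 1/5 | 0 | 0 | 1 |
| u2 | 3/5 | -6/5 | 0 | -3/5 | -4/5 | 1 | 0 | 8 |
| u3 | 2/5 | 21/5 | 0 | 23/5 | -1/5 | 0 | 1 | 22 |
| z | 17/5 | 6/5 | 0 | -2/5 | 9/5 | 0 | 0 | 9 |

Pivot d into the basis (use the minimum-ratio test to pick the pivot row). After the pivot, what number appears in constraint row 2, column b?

0

Ratio test on column d — row 1: 1/(2/5) = 5/2; row 2: entry -3/5 ≤ 0; row 3: 22/(23/5) = 110/23. Minimum is 5/2 at row 1 (c leaves); pivot element 2/5.
Divide row 1 by 2/5; eliminate column d from the other rows.
Row 2 update in column b: -6/5 − (-3/5)·2 = 0.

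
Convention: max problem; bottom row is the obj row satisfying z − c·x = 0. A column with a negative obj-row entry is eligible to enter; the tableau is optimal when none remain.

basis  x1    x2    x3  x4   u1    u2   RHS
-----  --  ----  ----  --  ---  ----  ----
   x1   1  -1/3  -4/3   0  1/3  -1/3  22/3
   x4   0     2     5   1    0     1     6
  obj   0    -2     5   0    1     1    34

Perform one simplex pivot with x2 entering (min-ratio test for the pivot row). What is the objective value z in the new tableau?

40

Ratio test on column x2 — row 1: entry -1/3 ≤ 0; row 2: 6/2 = 3. Minimum is 3 at row 2 (x4 leaves); pivot element 2.
Pivot on row 2; the obj-row RHS becomes 34 − (-2)·3 = 40.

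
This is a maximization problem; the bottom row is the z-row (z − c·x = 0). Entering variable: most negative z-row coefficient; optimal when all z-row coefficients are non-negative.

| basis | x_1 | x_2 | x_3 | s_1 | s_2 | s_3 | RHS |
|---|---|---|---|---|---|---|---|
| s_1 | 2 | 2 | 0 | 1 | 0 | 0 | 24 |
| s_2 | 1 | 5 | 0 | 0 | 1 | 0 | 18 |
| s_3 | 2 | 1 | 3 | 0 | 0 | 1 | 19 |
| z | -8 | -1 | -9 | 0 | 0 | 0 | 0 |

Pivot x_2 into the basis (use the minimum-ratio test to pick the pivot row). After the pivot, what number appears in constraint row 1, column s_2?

-2/5

Ratio test on column x_2 — row 1: 24/2 = 12; row 2: 18/5 = 18/5; row 3: 19/1 = 19. Minimum is 18/5 at row 2 (s_2 leaves); pivot element 5.
Divide row 2 by 5; eliminate column x_2 from the other rows.
Row 1 update in column s_2: 0 − 2·(1/5) = -2/5.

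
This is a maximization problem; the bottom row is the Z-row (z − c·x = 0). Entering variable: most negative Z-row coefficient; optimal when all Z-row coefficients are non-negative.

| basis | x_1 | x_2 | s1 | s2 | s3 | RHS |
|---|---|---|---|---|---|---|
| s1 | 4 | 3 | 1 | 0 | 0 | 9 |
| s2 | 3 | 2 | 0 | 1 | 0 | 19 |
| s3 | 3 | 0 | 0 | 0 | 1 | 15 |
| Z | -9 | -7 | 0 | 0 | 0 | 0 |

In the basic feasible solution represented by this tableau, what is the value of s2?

19

s2 is basic (row 2); its value is the RHS of that row, 19.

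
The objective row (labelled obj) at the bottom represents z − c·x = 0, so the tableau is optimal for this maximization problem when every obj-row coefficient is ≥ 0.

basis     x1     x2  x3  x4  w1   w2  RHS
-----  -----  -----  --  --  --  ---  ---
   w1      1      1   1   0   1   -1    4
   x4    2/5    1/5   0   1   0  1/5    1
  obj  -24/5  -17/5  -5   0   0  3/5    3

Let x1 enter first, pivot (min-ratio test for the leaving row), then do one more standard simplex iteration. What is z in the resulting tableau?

Ratio test on column x1 — row 1: 4/1 = 4; row 2: 1/(2/5) = 5/2. Minimum is 5/2 at row 2 (x4 leaves); pivot element 2/5.
Pivot on row 2; the obj-row RHS becomes 3 − (-24/5)·(5/2) = 15.
Next entering variable (most negative obj-row entry -5): x3.
Ratio test on column x3 — row 1: (3/2)/1 = 3/2; row 2: entry 0 ≤ 0. Minimum is 3/2 at row 1 (w1 leaves); pivot element 1.
After the second pivot the obj-row RHS is 15 − (-5)·(3/2) = 45/2.

45/2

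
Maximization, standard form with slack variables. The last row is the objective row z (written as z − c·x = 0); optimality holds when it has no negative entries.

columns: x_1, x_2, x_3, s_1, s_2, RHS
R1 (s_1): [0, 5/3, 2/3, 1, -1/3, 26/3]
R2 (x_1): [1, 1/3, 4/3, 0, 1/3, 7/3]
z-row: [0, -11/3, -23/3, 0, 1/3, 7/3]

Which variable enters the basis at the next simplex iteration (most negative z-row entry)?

x_3

Negative z-row entries: x_2: -11/3, x_3: -23/3.
The most negative is -23/3 in column x_3, so x_3 enters.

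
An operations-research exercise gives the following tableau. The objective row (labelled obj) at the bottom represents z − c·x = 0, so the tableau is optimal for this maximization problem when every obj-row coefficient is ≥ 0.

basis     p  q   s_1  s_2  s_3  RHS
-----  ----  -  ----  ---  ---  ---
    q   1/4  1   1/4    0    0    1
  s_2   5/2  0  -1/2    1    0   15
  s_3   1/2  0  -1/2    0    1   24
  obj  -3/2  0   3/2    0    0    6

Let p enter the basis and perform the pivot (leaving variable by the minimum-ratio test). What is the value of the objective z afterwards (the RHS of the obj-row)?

12

Ratio test on column p — row 1: 1/(1/4) = 4; row 2: 15/(5/2) = 6; row 3: 24/(1/2) = 48. Minimum is 4 at row 1 (q leaves); pivot element 1/4.
Pivot on row 1; the obj-row RHS becomes 6 − (-3/2)·4 = 12.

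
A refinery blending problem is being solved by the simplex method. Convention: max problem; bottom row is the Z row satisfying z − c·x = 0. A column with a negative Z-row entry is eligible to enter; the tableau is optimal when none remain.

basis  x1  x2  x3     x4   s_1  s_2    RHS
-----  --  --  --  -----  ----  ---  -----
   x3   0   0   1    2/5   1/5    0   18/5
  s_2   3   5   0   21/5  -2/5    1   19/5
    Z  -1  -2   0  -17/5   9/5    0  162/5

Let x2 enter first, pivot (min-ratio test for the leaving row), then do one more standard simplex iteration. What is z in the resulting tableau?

Ratio test on column x2 — row 1: entry 0 ≤ 0; row 2: (19/5)/5 = 19/25. Minimum is 19/25 at row 2 (s_2 leaves); pivot element 5.
Pivot on row 2; the Z-row RHS becomes 162/5 − (-2)·(19/25) = 848/25.
Next entering variable (most negative Z-row entry -43/25): x4.
Ratio test on column x4 — row 1: (18/5)/(2/5) = 9; row 2: (19/25)/(21/25) = 19/21. Minimum is 19/21 at row 2 (x2 leaves); pivot element 21/25.
After the second pivot the Z-row RHS is 848/25 − (-43/25)·(19/21) = 745/21.

745/21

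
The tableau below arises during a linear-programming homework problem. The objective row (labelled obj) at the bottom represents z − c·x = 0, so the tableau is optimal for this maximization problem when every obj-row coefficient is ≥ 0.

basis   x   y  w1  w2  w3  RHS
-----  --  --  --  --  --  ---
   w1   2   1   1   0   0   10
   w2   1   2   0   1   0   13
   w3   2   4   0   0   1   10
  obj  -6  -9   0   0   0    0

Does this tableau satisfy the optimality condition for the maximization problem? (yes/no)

no

The obj-row has a negative entry -9 in column y, so it is not optimal.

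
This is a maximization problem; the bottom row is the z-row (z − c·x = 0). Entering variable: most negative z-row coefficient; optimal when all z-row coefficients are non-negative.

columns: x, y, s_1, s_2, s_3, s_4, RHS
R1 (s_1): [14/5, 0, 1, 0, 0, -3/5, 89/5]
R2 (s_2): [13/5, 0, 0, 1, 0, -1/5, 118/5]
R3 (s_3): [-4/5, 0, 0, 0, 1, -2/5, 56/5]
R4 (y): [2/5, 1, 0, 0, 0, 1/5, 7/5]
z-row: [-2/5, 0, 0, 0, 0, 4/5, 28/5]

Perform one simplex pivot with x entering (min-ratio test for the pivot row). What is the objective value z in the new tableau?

Ratio test on column x — row 1: (89/5)/(14/5) = 89/14; row 2: (118/5)/(13/5) = 118/13; row 3: entry -4/5 ≤ 0; row 4: (7/5)/(2/5) = 7/2. Minimum is 7/2 at row 4 (y leaves); pivot element 2/5.
Pivot on row 4; the z-row RHS becomes 28/5 − (-2/5)·(7/2) = 7.

7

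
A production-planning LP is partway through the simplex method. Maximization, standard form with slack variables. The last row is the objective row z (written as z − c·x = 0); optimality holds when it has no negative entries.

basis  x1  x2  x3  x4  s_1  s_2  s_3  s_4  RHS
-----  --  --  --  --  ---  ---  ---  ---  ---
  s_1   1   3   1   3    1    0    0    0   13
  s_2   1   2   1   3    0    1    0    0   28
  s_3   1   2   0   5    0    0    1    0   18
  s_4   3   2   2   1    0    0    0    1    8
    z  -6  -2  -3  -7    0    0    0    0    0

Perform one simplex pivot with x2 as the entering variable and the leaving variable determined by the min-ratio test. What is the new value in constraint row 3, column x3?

Ratio test on column x2 — row 1: 13/3 = 13/3; row 2: 28/2 = 14; row 3: 18/2 = 9; row 4: 8/2 = 4. Minimum is 4 at row 4 (s_4 leaves); pivot element 2.
Divide row 4 by 2; eliminate column x2 from the other rows.
Row 3 update in column x3: 0 − 2·1 = -2.

-2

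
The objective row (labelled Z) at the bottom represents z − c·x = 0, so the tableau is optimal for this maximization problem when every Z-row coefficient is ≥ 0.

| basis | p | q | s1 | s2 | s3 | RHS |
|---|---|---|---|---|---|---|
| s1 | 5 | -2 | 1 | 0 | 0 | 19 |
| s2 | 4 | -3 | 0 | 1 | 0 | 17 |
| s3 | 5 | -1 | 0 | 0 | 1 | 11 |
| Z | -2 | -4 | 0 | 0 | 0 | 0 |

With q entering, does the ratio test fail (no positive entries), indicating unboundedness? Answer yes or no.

Every constraint-row entry in column q is ≤ 0, so increasing q is unbounded.

yes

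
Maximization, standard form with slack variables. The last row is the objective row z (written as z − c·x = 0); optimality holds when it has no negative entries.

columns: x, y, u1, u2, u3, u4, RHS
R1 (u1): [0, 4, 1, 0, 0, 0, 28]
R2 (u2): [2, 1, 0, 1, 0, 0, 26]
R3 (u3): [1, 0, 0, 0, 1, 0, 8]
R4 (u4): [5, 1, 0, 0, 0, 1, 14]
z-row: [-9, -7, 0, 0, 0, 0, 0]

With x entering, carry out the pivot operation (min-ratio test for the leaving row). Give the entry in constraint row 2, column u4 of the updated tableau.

Ratio test on column x — row 1: entry 0 ≤ 0; row 2: 26/2 = 13; row 3: 8/1 = 8; row 4: 14/5 = 14/5. Minimum is 14/5 at row 4 (u4 leaves); pivot element 5.
Divide row 4 by 5; eliminate column x from the other rows.
Row 2 update in column u4: 0 − 2·(1/5) = -2/5.

-2/5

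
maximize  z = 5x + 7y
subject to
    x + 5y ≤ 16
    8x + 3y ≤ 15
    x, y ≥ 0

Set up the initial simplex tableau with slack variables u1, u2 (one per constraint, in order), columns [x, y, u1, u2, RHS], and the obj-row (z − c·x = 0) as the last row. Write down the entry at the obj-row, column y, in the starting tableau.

-7

The obj-row carries the negated objective coefficients: the y entry is -7.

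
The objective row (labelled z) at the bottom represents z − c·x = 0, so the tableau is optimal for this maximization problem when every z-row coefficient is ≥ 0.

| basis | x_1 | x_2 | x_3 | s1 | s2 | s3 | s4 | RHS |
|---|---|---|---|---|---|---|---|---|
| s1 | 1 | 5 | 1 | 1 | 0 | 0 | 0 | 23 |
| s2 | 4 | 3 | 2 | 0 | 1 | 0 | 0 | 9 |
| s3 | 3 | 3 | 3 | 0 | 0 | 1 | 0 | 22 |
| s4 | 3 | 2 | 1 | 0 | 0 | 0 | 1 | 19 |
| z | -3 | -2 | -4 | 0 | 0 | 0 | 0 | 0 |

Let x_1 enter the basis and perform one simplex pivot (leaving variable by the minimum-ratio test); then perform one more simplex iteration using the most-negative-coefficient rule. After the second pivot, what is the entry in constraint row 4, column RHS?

Ratio test on column x_1 — row 1: 23/1 = 23; row 2: 9/4 = 9/4; row 3: 22/3 = 22/3; row 4: 19/3 = 19/3. Minimum is 9/4 at row 2 (s2 leaves); pivot element 4.
Divide row 2 by 4; eliminate column x_1 from the other rows.
Second iteration: most negative z-row entry is -5/2 in column x_3, so x_3 enters.
Ratio test on column x_3 — row 1: (83/4)/(1/2) = 83/2; row 2: (9/4)/(1/2) = 9/2; row 3: (61/4)/(3/2) = 61/6; row 4: entry -1/2 ≤ 0. Minimum is 9/2 at row 2 (x_1 leaves); pivot element 1/2.
Divide row 2 by 1/2; eliminate column x_3 from the other rows.
After both pivots, the entry at constraint row 4, column RHS is 29/2.

29/2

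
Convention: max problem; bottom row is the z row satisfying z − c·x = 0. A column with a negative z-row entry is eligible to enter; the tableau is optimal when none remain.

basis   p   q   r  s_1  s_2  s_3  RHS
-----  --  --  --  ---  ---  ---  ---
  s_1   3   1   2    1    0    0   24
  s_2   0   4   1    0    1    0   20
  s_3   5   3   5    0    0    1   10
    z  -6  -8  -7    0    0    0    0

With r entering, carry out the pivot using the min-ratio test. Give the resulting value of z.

Ratio test on column r — row 1: 24/2 = 12; row 2: 20/1 = 20; row 3: 10/5 = 2. Minimum is 2 at row 3 (s_3 leaves); pivot element 5.
Pivot on row 3; the z-row RHS becomes 0 − (-7)·2 = 14.

14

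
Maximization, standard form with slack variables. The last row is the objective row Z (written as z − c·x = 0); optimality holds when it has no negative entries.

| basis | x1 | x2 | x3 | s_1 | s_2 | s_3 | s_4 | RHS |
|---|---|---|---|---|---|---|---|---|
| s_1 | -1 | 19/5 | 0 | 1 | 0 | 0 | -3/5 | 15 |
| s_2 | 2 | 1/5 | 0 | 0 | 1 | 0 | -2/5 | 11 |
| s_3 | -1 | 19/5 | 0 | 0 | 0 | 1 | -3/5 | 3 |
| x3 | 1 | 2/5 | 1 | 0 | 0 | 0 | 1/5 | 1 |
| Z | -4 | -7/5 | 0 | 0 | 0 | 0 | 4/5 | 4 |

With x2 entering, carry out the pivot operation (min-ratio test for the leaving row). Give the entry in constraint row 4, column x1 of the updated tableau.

21/19

Ratio test on column x2 — row 1: 15/(19/5) = 75/19; row 2: 11/(1/5) = 55; row 3: 3/(19/5) = 15/19; row 4: 1/(2/5) = 5/2. Minimum is 15/19 at row 3 (s_3 leaves); pivot element 19/5.
Divide row 3 by 19/5; eliminate column x2 from the other rows.
Row 4 update in column x1: 1 − (2/5)·(-5/19) = 21/19.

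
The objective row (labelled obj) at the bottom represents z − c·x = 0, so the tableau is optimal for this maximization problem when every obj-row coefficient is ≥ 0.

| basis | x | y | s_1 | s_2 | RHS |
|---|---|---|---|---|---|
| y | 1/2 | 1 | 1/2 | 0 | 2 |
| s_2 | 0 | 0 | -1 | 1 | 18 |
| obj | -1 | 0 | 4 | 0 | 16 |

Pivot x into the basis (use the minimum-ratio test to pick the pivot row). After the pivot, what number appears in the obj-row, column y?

2

Ratio test on column x — row 1: 2/(1/2) = 4; row 2: entry 0 ≤ 0. Minimum is 4 at row 1 (y leaves); pivot element 1/2.
Divide row 1 by 1/2; eliminate column x from the other rows.
obj-row update in column y: 0 − (-1)·2 = 2.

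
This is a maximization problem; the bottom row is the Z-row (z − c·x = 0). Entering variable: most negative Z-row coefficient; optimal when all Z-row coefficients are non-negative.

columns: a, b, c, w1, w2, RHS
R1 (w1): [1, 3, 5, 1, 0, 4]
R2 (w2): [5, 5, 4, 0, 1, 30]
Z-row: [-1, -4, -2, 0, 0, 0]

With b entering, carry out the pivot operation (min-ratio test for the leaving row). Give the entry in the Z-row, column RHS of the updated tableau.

16/3

Ratio test on column b — row 1: 4/3 = 4/3; row 2: 30/5 = 6. Minimum is 4/3 at row 1 (w1 leaves); pivot element 3.
Divide row 1 by 3; eliminate column b from the other rows.
Z-row update in column RHS: 0 − (-4)·(4/3) = 16/3.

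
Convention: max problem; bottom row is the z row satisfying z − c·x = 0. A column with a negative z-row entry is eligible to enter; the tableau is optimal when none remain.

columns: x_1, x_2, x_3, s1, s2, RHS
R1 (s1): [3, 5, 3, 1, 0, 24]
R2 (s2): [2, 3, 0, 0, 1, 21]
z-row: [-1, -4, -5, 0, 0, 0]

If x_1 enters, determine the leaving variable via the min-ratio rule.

Column x_1 entries and ratios — s1: 24/3 = 8; s2: 21/2 = 21/2.
Smallest ratio is 8 in the row of s1, so s1 leaves.

s1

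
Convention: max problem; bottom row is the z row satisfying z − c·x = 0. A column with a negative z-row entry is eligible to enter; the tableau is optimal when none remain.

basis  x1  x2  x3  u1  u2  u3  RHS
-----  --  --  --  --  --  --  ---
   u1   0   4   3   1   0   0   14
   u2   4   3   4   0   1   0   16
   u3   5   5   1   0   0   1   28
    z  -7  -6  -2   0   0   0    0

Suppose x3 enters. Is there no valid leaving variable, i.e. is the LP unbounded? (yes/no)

Column x3 has positive entries in row(s) 1, 2, 3, so the ratio test bounds it — not unbounded.

no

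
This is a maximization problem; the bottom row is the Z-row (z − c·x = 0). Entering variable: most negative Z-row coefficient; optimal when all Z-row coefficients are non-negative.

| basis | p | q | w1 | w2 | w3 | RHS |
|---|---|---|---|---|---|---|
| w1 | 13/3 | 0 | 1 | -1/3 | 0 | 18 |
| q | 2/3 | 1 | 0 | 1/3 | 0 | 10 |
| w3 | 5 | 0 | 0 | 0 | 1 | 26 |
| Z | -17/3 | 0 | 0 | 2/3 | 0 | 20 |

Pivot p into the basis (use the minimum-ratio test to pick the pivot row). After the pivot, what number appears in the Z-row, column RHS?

Ratio test on column p — row 1: 18/(13/3) = 54/13; row 2: 10/(2/3) = 15; row 3: 26/5 = 26/5. Minimum is 54/13 at row 1 (w1 leaves); pivot element 13/3.
Divide row 1 by 13/3; eliminate column p from the other rows.
Z-row update in column RHS: 20 − (-17/3)·(54/13) = 566/13.

566/13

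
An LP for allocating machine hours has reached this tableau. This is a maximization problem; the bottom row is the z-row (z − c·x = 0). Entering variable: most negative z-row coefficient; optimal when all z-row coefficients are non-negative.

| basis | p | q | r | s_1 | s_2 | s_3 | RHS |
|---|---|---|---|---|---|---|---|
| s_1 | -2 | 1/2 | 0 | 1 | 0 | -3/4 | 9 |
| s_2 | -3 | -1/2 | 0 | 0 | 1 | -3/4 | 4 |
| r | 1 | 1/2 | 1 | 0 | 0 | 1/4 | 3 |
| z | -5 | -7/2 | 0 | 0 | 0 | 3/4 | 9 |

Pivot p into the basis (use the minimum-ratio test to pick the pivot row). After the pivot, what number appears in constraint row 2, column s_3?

0

Ratio test on column p — row 1: entry -2 ≤ 0; row 2: entry -3 ≤ 0; row 3: 3/1 = 3. Minimum is 3 at row 3 (r leaves); pivot element 1.
Divide row 3 by 1; eliminate column p from the other rows.
Row 2 update in column s_3: -3/4 − (-3)·(1/4) = 0.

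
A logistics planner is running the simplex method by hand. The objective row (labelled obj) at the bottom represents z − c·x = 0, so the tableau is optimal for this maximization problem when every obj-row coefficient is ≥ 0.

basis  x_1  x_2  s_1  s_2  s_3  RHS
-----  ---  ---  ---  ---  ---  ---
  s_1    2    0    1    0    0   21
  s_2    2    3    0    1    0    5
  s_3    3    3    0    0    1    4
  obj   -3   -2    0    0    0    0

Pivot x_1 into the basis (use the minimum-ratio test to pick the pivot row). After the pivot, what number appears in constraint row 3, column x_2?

Ratio test on column x_1 — row 1: 21/2 = 21/2; row 2: 5/2 = 5/2; row 3: 4/3 = 4/3. Minimum is 4/3 at row 3 (s_3 leaves); pivot element 3.
Divide row 3 by 3; eliminate column x_1 from the other rows.
In the new row 3, the x_2 entry is the old entry divided by the pivot: 3/3 = 1.

1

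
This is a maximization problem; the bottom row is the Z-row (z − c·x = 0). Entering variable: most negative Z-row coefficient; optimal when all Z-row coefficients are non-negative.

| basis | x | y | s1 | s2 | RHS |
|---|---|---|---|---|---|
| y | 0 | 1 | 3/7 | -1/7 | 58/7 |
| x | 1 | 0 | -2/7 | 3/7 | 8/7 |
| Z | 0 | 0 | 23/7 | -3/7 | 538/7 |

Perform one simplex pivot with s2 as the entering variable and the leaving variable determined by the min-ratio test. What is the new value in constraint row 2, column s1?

Ratio test on column s2 — row 1: entry -1/7 ≤ 0; row 2: (8/7)/(3/7) = 8/3. Minimum is 8/3 at row 2 (x leaves); pivot element 3/7.
Divide row 2 by 3/7; eliminate column s2 from the other rows.
In the new row 2, the s1 entry is the old entry divided by the pivot: (-2/7)/(3/7) = -2/3.

-2/3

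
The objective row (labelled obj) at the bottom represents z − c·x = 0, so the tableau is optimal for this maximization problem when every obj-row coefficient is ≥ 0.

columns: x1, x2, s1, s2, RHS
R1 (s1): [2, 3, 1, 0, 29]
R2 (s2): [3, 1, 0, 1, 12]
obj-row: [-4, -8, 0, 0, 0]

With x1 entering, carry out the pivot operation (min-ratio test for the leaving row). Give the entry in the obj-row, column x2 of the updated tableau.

-20/3

Ratio test on column x1 — row 1: 29/2 = 29/2; row 2: 12/3 = 4. Minimum is 4 at row 2 (s2 leaves); pivot element 3.
Divide row 2 by 3; eliminate column x1 from the other rows.
obj-row update in column x2: -8 − (-4)·(1/3) = -20/3.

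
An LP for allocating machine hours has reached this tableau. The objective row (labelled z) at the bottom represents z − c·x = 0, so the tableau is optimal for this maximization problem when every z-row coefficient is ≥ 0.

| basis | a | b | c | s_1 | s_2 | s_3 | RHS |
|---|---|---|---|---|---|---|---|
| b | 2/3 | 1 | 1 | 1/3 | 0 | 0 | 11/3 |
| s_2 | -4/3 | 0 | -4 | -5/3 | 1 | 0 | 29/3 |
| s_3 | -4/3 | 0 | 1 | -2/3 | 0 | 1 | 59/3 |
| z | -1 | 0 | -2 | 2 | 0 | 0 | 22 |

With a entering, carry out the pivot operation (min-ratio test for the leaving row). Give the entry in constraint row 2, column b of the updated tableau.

2

Ratio test on column a — row 1: (11/3)/(2/3) = 11/2; row 2: entry -4/3 ≤ 0; row 3: entry -4/3 ≤ 0. Minimum is 11/2 at row 1 (b leaves); pivot element 2/3.
Divide row 1 by 2/3; eliminate column a from the other rows.
Row 2 update in column b: 0 − (-4/3)·(3/2) = 2.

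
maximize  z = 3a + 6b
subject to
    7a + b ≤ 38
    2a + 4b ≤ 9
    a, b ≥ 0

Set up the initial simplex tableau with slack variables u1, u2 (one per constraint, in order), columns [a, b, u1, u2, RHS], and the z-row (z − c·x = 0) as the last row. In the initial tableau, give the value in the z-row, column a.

The z-row carries the negated objective coefficients: the a entry is -3.

-3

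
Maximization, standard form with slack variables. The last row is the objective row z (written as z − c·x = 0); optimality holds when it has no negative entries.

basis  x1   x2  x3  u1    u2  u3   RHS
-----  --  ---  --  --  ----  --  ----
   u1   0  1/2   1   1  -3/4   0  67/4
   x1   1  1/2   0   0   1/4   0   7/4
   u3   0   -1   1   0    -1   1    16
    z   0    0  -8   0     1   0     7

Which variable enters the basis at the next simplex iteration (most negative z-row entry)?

Negative z-row entries: x3: -8.
The most negative is -8 in column x3, so x3 enters.

x3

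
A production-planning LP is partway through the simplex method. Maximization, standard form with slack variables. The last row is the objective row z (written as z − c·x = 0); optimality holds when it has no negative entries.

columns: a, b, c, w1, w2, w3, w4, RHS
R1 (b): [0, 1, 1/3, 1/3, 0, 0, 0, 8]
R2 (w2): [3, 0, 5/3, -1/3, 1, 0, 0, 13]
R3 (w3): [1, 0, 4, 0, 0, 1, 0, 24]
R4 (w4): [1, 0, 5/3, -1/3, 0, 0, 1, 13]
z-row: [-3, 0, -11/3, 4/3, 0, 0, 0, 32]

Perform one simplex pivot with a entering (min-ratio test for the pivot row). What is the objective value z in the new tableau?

45

Ratio test on column a — row 1: entry 0 ≤ 0; row 2: 13/3 = 13/3; row 3: 24/1 = 24; row 4: 13/1 = 13. Minimum is 13/3 at row 2 (w2 leaves); pivot element 3.
Pivot on row 2; the z-row RHS becomes 32 − (-3)·(13/3) = 45.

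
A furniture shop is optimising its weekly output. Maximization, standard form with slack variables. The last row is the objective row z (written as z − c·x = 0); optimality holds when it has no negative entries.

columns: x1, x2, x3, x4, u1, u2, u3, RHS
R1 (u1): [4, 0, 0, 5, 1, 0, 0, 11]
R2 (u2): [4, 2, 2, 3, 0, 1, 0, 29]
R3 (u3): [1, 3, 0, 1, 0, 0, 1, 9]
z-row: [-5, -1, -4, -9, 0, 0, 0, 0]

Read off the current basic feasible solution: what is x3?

0

x3 is not in the basis, so in the current basic feasible solution x3 = 0.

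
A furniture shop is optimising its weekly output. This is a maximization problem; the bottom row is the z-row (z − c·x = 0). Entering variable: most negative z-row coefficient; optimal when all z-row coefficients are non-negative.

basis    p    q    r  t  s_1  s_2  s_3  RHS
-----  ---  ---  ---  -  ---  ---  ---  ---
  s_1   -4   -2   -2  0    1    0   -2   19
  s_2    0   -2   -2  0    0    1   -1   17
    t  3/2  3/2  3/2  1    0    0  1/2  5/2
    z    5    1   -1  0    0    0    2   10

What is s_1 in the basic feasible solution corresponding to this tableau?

s_1 is basic (row 1); its value is the RHS of that row, 19.

19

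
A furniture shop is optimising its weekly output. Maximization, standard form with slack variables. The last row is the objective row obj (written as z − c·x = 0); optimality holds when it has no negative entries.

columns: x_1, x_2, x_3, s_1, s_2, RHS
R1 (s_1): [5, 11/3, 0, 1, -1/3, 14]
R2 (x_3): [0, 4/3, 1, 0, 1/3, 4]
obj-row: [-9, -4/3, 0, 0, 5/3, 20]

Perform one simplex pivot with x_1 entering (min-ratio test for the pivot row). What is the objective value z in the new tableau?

226/5

Ratio test on column x_1 — row 1: 14/5 = 14/5; row 2: entry 0 ≤ 0. Minimum is 14/5 at row 1 (s_1 leaves); pivot element 5.
Pivot on row 1; the obj-row RHS becomes 20 − (-9)·(14/5) = 226/5.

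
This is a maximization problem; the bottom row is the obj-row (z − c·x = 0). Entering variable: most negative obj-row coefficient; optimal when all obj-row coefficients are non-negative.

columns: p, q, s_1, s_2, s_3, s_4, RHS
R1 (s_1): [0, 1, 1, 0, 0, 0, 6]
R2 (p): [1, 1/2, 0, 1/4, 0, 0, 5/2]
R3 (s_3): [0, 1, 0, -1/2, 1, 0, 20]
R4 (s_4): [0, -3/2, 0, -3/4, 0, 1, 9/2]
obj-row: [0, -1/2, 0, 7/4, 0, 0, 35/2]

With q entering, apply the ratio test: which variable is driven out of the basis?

p

Column q entries and ratios — s_1: 6/1 = 6; p: (5/2)/(1/2) = 5; s_3: 20/1 = 20; s_4: -3/2 ≤ 0, skip.
Smallest ratio is 5 in the row of p, so p leaves.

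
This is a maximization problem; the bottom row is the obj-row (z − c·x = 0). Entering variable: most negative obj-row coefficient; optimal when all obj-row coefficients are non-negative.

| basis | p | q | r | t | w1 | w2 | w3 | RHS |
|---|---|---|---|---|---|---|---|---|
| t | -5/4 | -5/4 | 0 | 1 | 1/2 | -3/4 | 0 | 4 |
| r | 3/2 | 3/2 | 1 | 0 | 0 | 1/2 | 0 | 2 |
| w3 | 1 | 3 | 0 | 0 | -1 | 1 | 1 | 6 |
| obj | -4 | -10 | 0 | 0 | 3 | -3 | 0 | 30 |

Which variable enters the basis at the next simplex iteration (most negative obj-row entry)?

Negative obj-row entries: p: -4, q: -10, w2: -3.
The most negative is -10 in column q, so q enters.

q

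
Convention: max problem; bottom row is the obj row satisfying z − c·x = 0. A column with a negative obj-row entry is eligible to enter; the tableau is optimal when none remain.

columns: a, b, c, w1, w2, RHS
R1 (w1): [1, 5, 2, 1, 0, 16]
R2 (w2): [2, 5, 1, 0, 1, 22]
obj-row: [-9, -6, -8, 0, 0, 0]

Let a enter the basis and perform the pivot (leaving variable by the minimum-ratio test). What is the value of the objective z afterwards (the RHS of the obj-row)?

99

Ratio test on column a — row 1: 16/1 = 16; row 2: 22/2 = 11. Minimum is 11 at row 2 (w2 leaves); pivot element 2.
Pivot on row 2; the obj-row RHS becomes 0 − (-9)·11 = 99.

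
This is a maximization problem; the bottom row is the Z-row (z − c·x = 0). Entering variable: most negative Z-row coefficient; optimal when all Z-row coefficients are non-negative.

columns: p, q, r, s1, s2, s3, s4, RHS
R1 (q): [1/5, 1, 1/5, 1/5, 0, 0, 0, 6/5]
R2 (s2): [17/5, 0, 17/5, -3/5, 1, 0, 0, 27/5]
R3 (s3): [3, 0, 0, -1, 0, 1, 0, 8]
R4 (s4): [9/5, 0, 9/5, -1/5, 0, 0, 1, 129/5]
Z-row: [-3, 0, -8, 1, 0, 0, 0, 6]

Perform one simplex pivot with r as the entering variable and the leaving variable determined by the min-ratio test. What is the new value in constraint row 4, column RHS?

Ratio test on column r — row 1: (6/5)/(1/5) = 6; row 2: (27/5)/(17/5) = 27/17; row 3: entry 0 ≤ 0; row 4: (129/5)/(9/5) = 43/3. Minimum is 27/17 at row 2 (s2 leaves); pivot element 17/5.
Divide row 2 by 17/5; eliminate column r from the other rows.
Row 4 update in column RHS: 129/5 − (9/5)·(27/17) = 390/17.

390/17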